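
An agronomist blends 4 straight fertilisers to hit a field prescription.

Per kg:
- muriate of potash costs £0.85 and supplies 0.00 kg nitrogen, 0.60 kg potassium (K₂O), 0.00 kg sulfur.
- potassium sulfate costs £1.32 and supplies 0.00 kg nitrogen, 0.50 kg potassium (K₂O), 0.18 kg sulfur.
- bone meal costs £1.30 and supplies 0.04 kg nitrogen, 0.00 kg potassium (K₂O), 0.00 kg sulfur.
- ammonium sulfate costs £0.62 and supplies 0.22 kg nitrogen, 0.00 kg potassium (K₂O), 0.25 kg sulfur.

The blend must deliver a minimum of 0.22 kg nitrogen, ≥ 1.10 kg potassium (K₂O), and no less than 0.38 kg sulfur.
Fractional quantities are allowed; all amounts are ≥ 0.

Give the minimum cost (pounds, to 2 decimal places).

£2.50

Let x1 = kg of muriate of potash, x2 = kg of potassium sulfate, x3 = kg of bone meal, x4 = kg of ammonium sulfate.
Minimise 0.85x1 + 1.32x2 + 1.3x3 + 0.62x4 with:
  0.04x3 + 0.22x4 ≥ 0.22   (nitrogen)
  0.6x1 + 0.5x2 ≥ 1.1   (potassium (K₂O))
  0.18x2 + 0.25x4 ≥ 0.38   (sulfur)
  x1, x2, x3, x4 ≥ 0.
At the optimum only muriate of potash, ammonium sulfate are positive (potassium sulfate, bone meal = 0). The potassium (K₂O) and sulfur requirements are met with equality.
That vertex is x1 = 1.833, x4 = 1.52.
Total cost: 0.85·1.833 + 0.62·1.52 = 2.5005.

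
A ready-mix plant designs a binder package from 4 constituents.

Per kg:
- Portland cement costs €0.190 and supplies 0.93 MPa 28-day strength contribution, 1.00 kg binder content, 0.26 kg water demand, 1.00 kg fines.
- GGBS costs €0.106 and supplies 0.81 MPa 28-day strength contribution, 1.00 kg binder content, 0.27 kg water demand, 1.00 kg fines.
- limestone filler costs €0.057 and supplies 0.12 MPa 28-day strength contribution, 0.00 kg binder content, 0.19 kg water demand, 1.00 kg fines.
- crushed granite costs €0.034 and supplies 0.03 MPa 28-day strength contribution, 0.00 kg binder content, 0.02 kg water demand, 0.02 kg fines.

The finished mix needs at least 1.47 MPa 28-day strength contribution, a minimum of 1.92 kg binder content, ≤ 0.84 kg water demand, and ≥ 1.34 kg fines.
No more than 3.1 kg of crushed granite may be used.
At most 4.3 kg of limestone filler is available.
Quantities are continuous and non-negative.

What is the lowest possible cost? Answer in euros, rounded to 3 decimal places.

€0.204

Treat it as an LP. Let x1 = kg of Portland cement, x2 = kg of GGBS, x3 = kg of limestone filler, x4 = kg of crushed granite.
Minimize 0.19x1 + 0.106x2 + 0.057x3 + 0.034x4 with:
  0.93x1 + 0.81x2 + 0.12x3 + 0.03x4 ≥ 1.47   (28-day strength contribution)
  1x1 + 1x2 ≥ 1.92   (binder content)
  0.26x1 + 0.27x2 + 0.19x3 + 0.02x4 ≤ 0.84   (water demand)
  1x1 + 1x2 + 1x3 + 0.02x4 ≥ 1.34   (fines)
  x4 ≤ 3.1
  x3 ≤ 4.3
  x1, x2, x3, x4 ≥ 0.
The minimum-cost mix takes nothing from Portland cement, limestone filler, crushed granite — only GGBS. There the binder content constraint is tight.
Optimal quantities: GGBS = 1.92 kg.
Hence cost = 0.106·1.92 = €0.20352.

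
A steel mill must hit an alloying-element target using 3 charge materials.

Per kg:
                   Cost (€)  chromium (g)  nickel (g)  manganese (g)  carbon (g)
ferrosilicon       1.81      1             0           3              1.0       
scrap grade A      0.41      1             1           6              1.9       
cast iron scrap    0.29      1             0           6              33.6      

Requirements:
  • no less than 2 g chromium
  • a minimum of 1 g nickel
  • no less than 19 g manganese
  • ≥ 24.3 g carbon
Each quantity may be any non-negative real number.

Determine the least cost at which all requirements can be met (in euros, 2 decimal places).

€1.04

Let x1 = kg of ferrosilicon, x2 = kg of scrap grade A, x3 = kg of cast iron scrap.
Minimize 1.81x1 + 0.41x2 + 0.29x3 s.t.:
  1x1 + 1x2 + 1x3 ≥ 2   (chromium)
  1x2 ≥ 1   (nickel)
  3x1 + 6x2 + 6x3 ≥ 19   (manganese)
  1x1 + 1.9x2 + 33.6x3 ≥ 24.3   (carbon)
  x1, x2, x3 ≥ 0.
The optimal basis is {scrap grade A, cast iron scrap}; ferrosilicon drops out. There the nickel and manganese constraints are tight.
So scrap grade A = 1 kg, cast iron scrap = 2.167 kg.
Hence cost = 0.41·1 + 0.29·2.167 = €1.0384.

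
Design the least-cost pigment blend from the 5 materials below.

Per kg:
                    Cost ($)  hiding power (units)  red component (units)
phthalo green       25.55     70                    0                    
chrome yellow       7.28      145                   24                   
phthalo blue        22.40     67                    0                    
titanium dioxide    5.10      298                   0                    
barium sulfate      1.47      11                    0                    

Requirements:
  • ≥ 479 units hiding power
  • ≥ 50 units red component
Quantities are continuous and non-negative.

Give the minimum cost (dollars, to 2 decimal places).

Set it up as a linear program. Let x1 = kg of phthalo green, x2 = kg of chrome yellow, x3 = kg of phthalo blue, x4 = kg of titanium dioxide, x5 = kg of barium sulfate.
min 25.55x1 + 7.28x2 + 22.4x3 + 5.1x4 + 1.47x5 with:
  70x1 + 145x2 + 67x3 + 298x4 + 11x5 ≥ 479   (hiding power)
  24x2 ≥ 50   (red component)
  x1, x2, x3, x4, x5 ≥ 0.
The optimal basis is {chrome yellow, titanium dioxide}; phthalo green, phthalo blue, barium sulfate drop out. Binding constraints: hiding power and red component.
Optimal quantities: chrome yellow = 2.083 kg, titanium dioxide = 0.5937 kg.
Objective = 7.28·2.083 + 5.1·0.5937 = 18.1921.

$18.19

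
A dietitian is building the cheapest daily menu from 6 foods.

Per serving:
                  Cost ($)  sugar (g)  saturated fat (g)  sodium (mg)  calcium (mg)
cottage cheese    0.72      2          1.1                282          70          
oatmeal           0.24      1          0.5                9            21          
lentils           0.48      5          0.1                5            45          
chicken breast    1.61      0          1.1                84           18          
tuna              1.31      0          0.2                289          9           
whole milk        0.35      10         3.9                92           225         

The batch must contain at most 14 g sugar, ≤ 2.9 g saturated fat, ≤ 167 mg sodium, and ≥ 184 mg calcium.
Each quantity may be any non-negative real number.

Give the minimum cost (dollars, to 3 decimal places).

Set it up as a linear program. Let x1 = servings of cottage cheese, x2 = servings of oatmeal, x3 = servings of lentils, x4 = servings of chicken breast, x5 = servings of tuna, x6 = servings of whole milk.
Minimize 0.72x1 + 0.24x2 + 0.48x3 + 1.61x4 + 1.31x5 + 0.35x6 with:
  2x1 + 1x2 + 5x3 + 10x6 ≤ 14   (sugar)
  1.1x1 + 0.5x2 + 0.1x3 + 1.1x4 + 0.2x5 + 3.9x6 ≤ 2.9   (saturated fat)
  282x1 + 9x2 + 5x3 + 84x4 + 289x5 + 92x6 ≤ 167   (sodium)
  70x1 + 21x2 + 45x3 + 18x4 + 9x5 + 225x6 ≥ 184   (calcium)
  x1, x2, x3, x4, x5, x6 ≥ 0.
The optimal basis is {lentils, whole milk}; cottage cheese, oatmeal, chicken breast, tuna drop out. Binding constraints: saturated fat and calcium.
Solving gives x3 = 0.4255, x6 = 0.7327.
Cost = 0.48·0.4255 + 0.35·0.7327 = 0.46069.

$0.461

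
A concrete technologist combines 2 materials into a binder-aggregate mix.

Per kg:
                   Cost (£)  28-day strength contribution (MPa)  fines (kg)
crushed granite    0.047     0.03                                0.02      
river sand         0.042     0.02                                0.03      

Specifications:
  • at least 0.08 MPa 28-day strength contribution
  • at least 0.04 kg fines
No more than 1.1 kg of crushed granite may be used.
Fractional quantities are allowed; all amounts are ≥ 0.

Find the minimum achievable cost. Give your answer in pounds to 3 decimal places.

Set it up as a linear program. Let x1 = kg of crushed granite, x2 = kg of river sand.
Minimise 0.047x1 + 0.042x2 s.t.:
  0.03x1 + 0.02x2 ≥ 0.08   (28-day strength contribution)
  0.02x1 + 0.03x2 ≥ 0.04   (fines)
  x1 ≤ 1.1
  x1, x2 ≥ 0.
Both inputs are positive at the optimum. The 28-day strength contribution and the crushed granite cap requirements are met with equality.
Optimal quantities: crushed granite = 1.1 kg, river sand = 2.35 kg.
Cost = 0.047·1.1 + 0.042·2.35 = 0.15040.

£0.150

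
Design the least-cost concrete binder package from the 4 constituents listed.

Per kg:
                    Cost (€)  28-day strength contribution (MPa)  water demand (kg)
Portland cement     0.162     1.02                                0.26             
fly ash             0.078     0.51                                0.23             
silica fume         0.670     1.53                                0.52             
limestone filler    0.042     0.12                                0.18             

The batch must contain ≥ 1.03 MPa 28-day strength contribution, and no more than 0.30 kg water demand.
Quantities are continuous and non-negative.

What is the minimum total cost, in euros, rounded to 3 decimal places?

€0.162

Treat it as an LP. Let x1 = kg of Portland cement, x2 = kg of fly ash, x3 = kg of silica fume, x4 = kg of limestone filler.
Minimise 0.162x1 + 0.078x2 + 0.67x3 + 0.042x4 with:
  1.02x1 + 0.51x2 + 1.53x3 + 0.12x4 ≥ 1.03   (28-day strength contribution)
  0.26x1 + 0.23x2 + 0.52x3 + 0.18x4 ≤ 0.3   (water demand)
  x1, x2, x3, x4 ≥ 0.
The optimal basis is {Portland cement, fly ash}; silica fume, limestone filler drop out. The 28-day strength contribution and water demand requirements are met with equality.
Optimal quantities: Portland cement = 0.8225 kg, fly ash = 0.3745 kg.
Total cost: 0.162·0.8225 + 0.078·0.3745 = 0.16246.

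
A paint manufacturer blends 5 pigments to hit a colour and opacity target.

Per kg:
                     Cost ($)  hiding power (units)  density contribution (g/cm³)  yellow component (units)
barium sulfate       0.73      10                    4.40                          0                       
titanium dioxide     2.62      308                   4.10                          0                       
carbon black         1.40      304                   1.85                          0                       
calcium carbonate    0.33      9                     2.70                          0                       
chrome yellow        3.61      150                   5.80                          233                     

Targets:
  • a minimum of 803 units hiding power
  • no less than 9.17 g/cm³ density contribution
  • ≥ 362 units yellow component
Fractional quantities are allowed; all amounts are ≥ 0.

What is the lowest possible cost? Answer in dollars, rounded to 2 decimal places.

$8.23

Set it up as a linear program. Let x1 = kg of barium sulfate, x2 = kg of titanium dioxide, x3 = kg of carbon black, x4 = kg of calcium carbonate, x5 = kg of chrome yellow.
min 0.73x1 + 2.62x2 + 1.4x3 + 0.33x4 + 3.61x5 with:
  10x1 + 308x2 + 304x3 + 9x4 + 150x5 ≥ 803   (hiding power)
  4.4x1 + 4.1x2 + 1.85x3 + 2.7x4 + 5.8x5 ≥ 9.17   (density contribution)
  233x5 ≥ 362   (yellow component)
  x1, x2, x3, x4, x5 ≥ 0.
At the optimum only carbon black, chrome yellow are positive (barium sulfate, titanium dioxide, calcium carbonate = 0). The hiding power and yellow component requirements are met with equality.
Optimal quantities: carbon black = 1.875 kg, chrome yellow = 1.554 kg.
Hence cost = 1.4·1.875 + 3.61·1.554 = $8.2349.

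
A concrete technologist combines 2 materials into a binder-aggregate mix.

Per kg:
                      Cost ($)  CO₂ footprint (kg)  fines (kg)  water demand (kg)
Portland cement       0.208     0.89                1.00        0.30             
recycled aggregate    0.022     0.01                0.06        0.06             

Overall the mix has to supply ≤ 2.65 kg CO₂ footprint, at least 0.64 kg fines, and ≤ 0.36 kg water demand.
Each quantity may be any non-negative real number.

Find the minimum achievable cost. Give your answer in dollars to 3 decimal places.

Set it up as a linear program. Let x1 = kg of Portland cement, x2 = kg of recycled aggregate.
Minimise 0.208x1 + 0.022x2 with:
  0.89x1 + 0.01x2 ≤ 2.65   (CO₂ footprint)
  1x1 + 0.06x2 ≥ 0.64   (fines)
  0.3x1 + 0.06x2 ≤ 0.36   (water demand)
  x1, x2 ≥ 0.
At the optimum only Portland cement is positive (recycled aggregate = 0). There the fines constraint is tight.
Solving gives x1 = 0.64.
Total cost: 0.208·0.64 = 0.13312.

$0.133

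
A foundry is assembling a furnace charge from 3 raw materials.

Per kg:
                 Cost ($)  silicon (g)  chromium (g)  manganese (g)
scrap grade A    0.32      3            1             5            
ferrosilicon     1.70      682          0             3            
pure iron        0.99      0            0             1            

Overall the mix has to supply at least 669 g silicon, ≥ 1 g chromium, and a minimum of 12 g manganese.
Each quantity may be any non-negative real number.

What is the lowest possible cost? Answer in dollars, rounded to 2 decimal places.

Treat it as an LP. Let x1 = kg of scrap grade A, x2 = kg of ferrosilicon, x3 = kg of pure iron.
Minimise 0.32x1 + 1.7x2 + 0.99x3 with:
  3x1 + 682x2 ≥ 669   (silicon)
  1x1 ≥ 1   (chromium)
  5x1 + 3x2 + 1x3 ≥ 12   (manganese)
  x1, x2, x3 ≥ 0.
The optimal basis is {scrap grade A, ferrosilicon}; pure iron drops out. There the silicon and manganese constraints are tight.
Solving gives x1 = 1.816, x2 = 0.9729.
Objective = 0.32·1.816 + 1.7·0.9729 = 2.2351.

$2.24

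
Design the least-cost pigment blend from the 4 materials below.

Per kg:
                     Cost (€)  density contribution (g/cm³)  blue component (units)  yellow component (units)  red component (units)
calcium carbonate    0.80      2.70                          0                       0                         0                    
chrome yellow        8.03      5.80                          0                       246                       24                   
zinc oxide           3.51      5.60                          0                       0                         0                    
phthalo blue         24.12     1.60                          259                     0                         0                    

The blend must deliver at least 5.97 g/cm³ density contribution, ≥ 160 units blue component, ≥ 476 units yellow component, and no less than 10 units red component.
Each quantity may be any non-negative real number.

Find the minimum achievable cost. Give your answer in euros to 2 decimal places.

€30.44

Treat it as an LP. Let x1 = kg of calcium carbonate, x2 = kg of chrome yellow, x3 = kg of zinc oxide, x4 = kg of phthalo blue.
Minimise 0.8x1 + 8.03x2 + 3.51x3 + 24.12x4 with:
  2.7x1 + 5.8x2 + 5.6x3 + 1.6x4 ≥ 5.97   (density contribution)
  259x4 ≥ 160   (blue component)
  246x2 ≥ 476   (yellow component)
  24x2 ≥ 10   (red component)
  x1, x2, x3, x4 ≥ 0.
The minimum-cost mix takes nothing from calcium carbonate, zinc oxide — only chrome yellow, phthalo blue. Binding constraints: blue component and yellow component.
Optimal quantities: chrome yellow = 1.935 kg, phthalo blue = 0.6178 kg.
Objective = 8.03·1.935 + 24.12·0.6178 = 30.4394.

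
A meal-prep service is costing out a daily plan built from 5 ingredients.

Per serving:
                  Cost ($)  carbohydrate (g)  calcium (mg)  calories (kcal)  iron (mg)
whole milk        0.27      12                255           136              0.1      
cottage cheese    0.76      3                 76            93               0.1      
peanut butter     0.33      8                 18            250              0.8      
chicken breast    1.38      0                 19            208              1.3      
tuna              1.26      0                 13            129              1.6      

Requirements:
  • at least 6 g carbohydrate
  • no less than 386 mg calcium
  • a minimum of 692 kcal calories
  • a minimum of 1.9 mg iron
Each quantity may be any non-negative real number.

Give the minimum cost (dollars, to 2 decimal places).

$1.09

Let x1 = servings of whole milk, x2 = servings of cottage cheese, x3 = servings of peanut butter, x4 = servings of chicken breast, x5 = servings of tuna.
Minimise 0.27x1 + 0.76x2 + 0.33x3 + 1.38x4 + 1.26x5 subject to:
  12x1 + 3x2 + 8x3 ≥ 6   (carbohydrate)
  255x1 + 76x2 + 18x3 + 19x4 + 13x5 ≥ 386   (calcium)
  136x1 + 93x2 + 250x3 + 208x4 + 129x5 ≥ 692   (calories)
  0.1x1 + 0.1x2 + 0.8x3 + 1.3x4 + 1.6x5 ≥ 1.9   (iron)
  x1, x2, x3, x4, x5 ≥ 0.
The cheapest feasible vertex uses only whole milk, peanut butter; cottage cheese, chicken breast, tuna are not used. The calcium and iron requirements are met with equality.
So whole milk = 1.358 servings, peanut butter = 2.205 servings.
Cost = 0.27·1.358 + 0.33·2.205 = 1.0943.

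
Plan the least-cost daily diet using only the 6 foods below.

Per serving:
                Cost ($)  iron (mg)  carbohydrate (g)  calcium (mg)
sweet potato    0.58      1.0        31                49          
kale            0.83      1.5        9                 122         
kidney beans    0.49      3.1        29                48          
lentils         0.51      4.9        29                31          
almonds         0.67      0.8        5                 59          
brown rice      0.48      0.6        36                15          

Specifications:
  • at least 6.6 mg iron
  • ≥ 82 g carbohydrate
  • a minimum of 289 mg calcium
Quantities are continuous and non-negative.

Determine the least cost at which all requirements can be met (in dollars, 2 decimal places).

Treat it as an LP. Let x1 = servings of sweet potato, x2 = servings of kale, x3 = servings of kidney beans, x4 = servings of lentils, x5 = servings of almonds, x6 = servings of brown rice.
min 0.58x1 + 0.83x2 + 0.49x3 + 0.51x4 + 0.67x5 + 0.48x6 subject to:
  1x1 + 1.5x2 + 3.1x3 + 4.9x4 + 0.8x5 + 0.6x6 ≥ 6.6   (iron)
  31x1 + 9x2 + 29x3 + 29x4 + 5x5 + 36x6 ≥ 82   (carbohydrate)
  49x1 + 122x2 + 48x3 + 31x4 + 59x5 + 15x6 ≥ 289   (calcium)
  x1, x2, x3, x4, x5, x6 ≥ 0.
At the optimum only kale, kidney beans are positive (sweet potato, lentils, almonds, brown rice = 0). The carbohydrate and calcium requirements are met with equality.
Optimal quantities: kale = 1.431 servings, kidney beans = 2.383 servings.
Objective = 0.83·1.431 + 0.49·2.383 = 2.3554.

$2.36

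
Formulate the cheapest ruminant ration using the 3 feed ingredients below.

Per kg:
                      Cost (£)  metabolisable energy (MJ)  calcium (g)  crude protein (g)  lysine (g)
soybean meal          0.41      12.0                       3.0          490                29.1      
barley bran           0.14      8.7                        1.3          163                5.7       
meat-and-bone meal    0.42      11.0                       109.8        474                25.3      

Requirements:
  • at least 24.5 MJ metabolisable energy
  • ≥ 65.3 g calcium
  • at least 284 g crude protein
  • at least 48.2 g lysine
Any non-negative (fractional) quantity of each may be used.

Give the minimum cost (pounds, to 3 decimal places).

£0.755

This is a linear program. Let x1 = kg of soybean meal, x2 = kg of barley bran, x3 = kg of meat-and-bone meal.
Minimise 0.41x1 + 0.14x2 + 0.42x3 s.t.:
  12x1 + 8.7x2 + 11x3 ≥ 24.5   (metabolisable energy)
  3x1 + 1.3x2 + 109.8x3 ≥ 65.3   (calcium)
  490x1 + 163x2 + 474x3 ≥ 284   (crude protein)
  29.1x1 + 5.7x2 + 25.3x3 ≥ 48.2   (lysine)
  x1, x2, x3 ≥ 0.
All 3 inputs are positive at the optimum. Binding constraints: metabolisable energy, calcium, lysine.
So soybean meal = 1.038 kg, barley bran = 0.6783 kg, meat-and-bone meal = 0.5583 kg.
Total cost: 0.41·1.038 + 0.14·0.6783 + 0.42·0.5583 = 0.75503.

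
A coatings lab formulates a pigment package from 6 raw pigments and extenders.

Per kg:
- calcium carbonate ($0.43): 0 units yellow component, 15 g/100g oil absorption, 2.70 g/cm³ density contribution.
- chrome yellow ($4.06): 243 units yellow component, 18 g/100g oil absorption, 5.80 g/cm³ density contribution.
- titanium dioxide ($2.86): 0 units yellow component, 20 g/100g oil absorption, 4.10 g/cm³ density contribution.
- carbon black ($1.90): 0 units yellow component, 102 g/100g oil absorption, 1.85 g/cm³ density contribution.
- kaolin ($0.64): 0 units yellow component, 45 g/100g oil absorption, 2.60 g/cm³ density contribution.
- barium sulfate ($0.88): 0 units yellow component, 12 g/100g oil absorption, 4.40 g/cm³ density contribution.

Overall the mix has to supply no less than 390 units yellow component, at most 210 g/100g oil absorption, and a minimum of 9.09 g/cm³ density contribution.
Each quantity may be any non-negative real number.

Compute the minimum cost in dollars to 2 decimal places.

Let x1 = kg of calcium carbonate, x2 = kg of chrome yellow, x3 = kg of titanium dioxide, x4 = kg of carbon black, x5 = kg of kaolin, x6 = kg of barium sulfate.
Minimise 0.43x1 + 4.06x2 + 2.86x3 + 1.9x4 + 0.64x5 + 0.88x6 subject to:
  243x2 ≥ 390   (yellow component)
  15x1 + 18x2 + 20x3 + 102x4 + 45x5 + 12x6 ≤ 210   (oil absorption)
  2.7x1 + 5.8x2 + 4.1x3 + 1.85x4 + 2.6x5 + 4.4x6 ≥ 9.09   (density contribution)
  x1, x2, x3, x4, x5, x6 ≥ 0.
The optimal basis is {chrome yellow}; calcium carbonate, titanium dioxide, carbon black, kaolin, barium sulfate drop out. Binding constraint: yellow component.
That vertex is x2 = 1.605.
Hence cost = 4.06·1.605 = $6.5163.

$6.52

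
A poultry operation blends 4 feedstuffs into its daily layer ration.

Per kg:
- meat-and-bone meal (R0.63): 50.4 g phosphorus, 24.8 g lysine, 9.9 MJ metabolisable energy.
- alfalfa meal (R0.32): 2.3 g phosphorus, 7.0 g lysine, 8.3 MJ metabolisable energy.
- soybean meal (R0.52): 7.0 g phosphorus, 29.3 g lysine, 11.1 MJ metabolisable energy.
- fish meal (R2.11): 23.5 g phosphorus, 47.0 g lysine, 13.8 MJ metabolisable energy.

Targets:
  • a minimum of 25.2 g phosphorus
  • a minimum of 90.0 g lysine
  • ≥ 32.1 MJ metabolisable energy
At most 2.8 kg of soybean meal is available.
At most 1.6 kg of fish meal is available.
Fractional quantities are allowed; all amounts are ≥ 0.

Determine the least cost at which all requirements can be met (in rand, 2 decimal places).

Treat it as an LP. Let x1 = kg of meat-and-bone meal, x2 = kg of alfalfa meal, x3 = kg of soybean meal, x4 = kg of fish meal.
min 0.63x1 + 0.32x2 + 0.52x3 + 2.11x4 with:
  50.4x1 + 2.3x2 + 7x3 + 23.5x4 ≥ 25.2   (phosphorus)
  24.8x1 + 7x2 + 29.3x3 + 47x4 ≥ 90   (lysine)
  9.9x1 + 8.3x2 + 11.1x3 + 13.8x4 ≥ 32.1   (metabolisable energy)
  x3 ≤ 2.8
  x4 ≤ 1.6
  x1, x2, x3, x4 ≥ 0.
At the optimum only meat-and-bone meal, soybean meal are positive (alfalfa meal, fish meal = 0). The lysine and the soybean meal cap requirements are met with equality.
So meat-and-bone meal = 0.321 kg, soybean meal = 2.8 kg.
Cost = 0.63·0.321 + 0.52·2.8 = 1.6582.

R1.66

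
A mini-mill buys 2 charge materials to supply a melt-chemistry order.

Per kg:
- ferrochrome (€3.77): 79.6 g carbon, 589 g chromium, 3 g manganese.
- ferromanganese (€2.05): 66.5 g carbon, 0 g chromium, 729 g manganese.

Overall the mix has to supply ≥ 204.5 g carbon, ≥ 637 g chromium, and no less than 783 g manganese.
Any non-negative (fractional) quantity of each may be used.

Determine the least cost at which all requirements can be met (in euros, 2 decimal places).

Treat it as an LP. Let x1 = kg of ferrochrome, x2 = kg of ferromanganese.
Minimise 3.77x1 + 2.05x2 s.t.:
  79.6x1 + 66.5x2 ≥ 204.5   (carbon)
  589x1 ≥ 637   (chromium)
  3x1 + 729x2 ≥ 783   (manganese)
  x1, x2 ≥ 0.
Both inputs are positive at the optimum. Binding constraints: carbon and chromium.
Optimal quantities: ferrochrome = 1.081 kg, ferromanganese = 1.781 kg.
Hence cost = 3.77·1.081 + 2.05·1.781 = €7.7264.

€7.73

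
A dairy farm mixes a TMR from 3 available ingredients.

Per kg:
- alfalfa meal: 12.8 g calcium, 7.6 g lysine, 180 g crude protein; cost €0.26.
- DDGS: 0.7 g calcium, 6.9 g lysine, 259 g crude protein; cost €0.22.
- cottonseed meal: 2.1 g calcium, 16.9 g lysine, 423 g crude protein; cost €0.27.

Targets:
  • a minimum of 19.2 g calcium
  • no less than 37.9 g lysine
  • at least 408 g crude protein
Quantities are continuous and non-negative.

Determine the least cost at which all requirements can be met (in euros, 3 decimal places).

€0.775

Let x1 = kg of alfalfa meal, x2 = kg of DDGS, x3 = kg of cottonseed meal.
min 0.26x1 + 0.22x2 + 0.27x3 s.t.:
  12.8x1 + 0.7x2 + 2.1x3 ≥ 19.2   (calcium)
  7.6x1 + 6.9x2 + 16.9x3 ≥ 37.9   (lysine)
  180x1 + 259x2 + 423x3 ≥ 408   (crude protein)
  x1, x2, x3 ≥ 0.
At the optimum only alfalfa meal, cottonseed meal are positive (DDGS = 0). Binding constraints: calcium and lysine.
Solving gives x1 = 1.222, x3 = 1.693.
Objective = 0.26·1.222 + 0.27·1.693 = 0.77483.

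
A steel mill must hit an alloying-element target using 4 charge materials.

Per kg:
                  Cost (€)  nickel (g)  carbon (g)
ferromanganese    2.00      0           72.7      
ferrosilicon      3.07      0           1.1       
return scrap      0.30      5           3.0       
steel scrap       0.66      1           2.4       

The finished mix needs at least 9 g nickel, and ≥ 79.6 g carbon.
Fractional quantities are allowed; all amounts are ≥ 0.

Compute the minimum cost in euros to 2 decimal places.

€2.58

Let x1 = kg of ferromanganese, x2 = kg of ferrosilicon, x3 = kg of return scrap, x4 = kg of steel scrap.
Minimise 2x1 + 3.07x2 + 0.3x3 + 0.66x4 subject to:
  5x3 + 1x4 ≥ 9   (nickel)
  72.7x1 + 1.1x2 + 3x3 + 2.4x4 ≥ 79.6   (carbon)
  x1, x2, x3, x4 ≥ 0.
At the optimum only ferromanganese, return scrap are positive (ferrosilicon, steel scrap = 0). The nickel and carbon requirements are met with equality.
Solving gives x1 = 1.021, x3 = 1.8.
Total cost: 2·1.021 + 0.3·1.8 = 2.5820.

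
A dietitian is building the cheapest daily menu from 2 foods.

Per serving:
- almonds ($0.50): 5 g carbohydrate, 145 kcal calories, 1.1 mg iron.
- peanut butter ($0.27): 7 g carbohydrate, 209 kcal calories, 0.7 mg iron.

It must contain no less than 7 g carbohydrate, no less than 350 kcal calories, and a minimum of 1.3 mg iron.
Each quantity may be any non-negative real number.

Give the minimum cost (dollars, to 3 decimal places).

$0.501

This is a linear program. Let x1 = servings of almonds, x2 = servings of peanut butter.
Minimise 0.5x1 + 0.27x2 subject to:
  5x1 + 7x2 ≥ 7   (carbohydrate)
  145x1 + 209x2 ≥ 350   (calories)
  1.1x1 + 0.7x2 ≥ 1.3   (iron)
  x1, x2 ≥ 0.
The optimal basis is {peanut butter}; almonds drops out. The iron requirement is met with equality.
Optimal quantities: peanut butter = 1.857 servings.
Total cost: 0.27·1.857 = 0.50139.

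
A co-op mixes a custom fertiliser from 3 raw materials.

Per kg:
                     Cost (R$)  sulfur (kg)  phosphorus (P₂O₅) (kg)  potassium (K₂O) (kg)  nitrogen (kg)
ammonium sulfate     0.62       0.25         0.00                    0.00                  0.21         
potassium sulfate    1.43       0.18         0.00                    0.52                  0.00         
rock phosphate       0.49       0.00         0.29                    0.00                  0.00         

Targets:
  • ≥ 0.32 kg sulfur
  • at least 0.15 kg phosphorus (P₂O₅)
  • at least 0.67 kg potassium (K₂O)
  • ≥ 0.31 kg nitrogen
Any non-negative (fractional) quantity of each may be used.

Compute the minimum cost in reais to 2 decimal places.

R$3.01

Treat it as an LP. Let x1 = kg of ammonium sulfate, x2 = kg of potassium sulfate, x3 = kg of rock phosphate.
Minimize 0.62x1 + 1.43x2 + 0.49x3 s.t.:
  0.25x1 + 0.18x2 ≥ 0.32   (sulfur)
  0.29x3 ≥ 0.15   (phosphorus (P₂O₅))
  0.52x2 ≥ 0.67   (potassium (K₂O))
  0.21x1 ≥ 0.31   (nitrogen)
  x1, x2, x3 ≥ 0.
The optimal mix uses every input. The phosphorus (P₂O₅), potassium (K₂O), nitrogen requirements are met with equality.
That vertex is x1 = 1.476, x2 = 1.288, x3 = 0.5172.
Cost = 0.62·1.476 + 1.43·1.288 + 0.49·0.5172 = 3.0104.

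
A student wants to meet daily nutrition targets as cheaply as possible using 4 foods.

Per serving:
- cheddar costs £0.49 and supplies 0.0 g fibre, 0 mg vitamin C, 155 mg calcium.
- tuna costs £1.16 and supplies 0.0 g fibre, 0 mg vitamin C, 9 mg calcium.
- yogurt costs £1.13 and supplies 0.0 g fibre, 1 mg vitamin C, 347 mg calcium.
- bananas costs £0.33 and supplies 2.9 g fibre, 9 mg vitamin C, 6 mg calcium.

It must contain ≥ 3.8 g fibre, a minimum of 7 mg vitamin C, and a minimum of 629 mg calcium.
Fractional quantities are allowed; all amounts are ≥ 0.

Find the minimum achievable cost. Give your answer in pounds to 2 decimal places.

£2.40

Treat it as an LP. Let x1 = servings of cheddar, x2 = servings of tuna, x3 = servings of yogurt, x4 = servings of bananas.
Minimize 0.49x1 + 1.16x2 + 1.13x3 + 0.33x4 subject to:
  2.9x4 ≥ 3.8   (fibre)
  1x3 + 9x4 ≥ 7   (vitamin C)
  155x1 + 9x2 + 347x3 + 6x4 ≥ 629   (calcium)
  x1, x2, x3, x4 ≥ 0.
The cheapest feasible vertex uses only cheddar, bananas; tuna, yogurt are not used. There the fibre and calcium constraints are tight.
That vertex is x1 = 4.007, x4 = 1.31.
Cost = 0.49·4.007 + 0.33·1.31 = 2.3957.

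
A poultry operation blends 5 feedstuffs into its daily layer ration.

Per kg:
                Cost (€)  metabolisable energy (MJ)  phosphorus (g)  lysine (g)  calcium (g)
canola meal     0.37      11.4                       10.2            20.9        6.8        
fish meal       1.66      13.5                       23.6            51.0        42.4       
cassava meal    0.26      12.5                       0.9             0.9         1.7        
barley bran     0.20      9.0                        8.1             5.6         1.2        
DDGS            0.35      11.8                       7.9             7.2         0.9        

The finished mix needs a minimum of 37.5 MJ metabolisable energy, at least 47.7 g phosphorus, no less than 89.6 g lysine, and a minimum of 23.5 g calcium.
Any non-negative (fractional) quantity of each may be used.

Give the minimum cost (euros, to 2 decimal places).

€1.66

Let x1 = kg of canola meal, x2 = kg of fish meal, x3 = kg of cassava meal, x4 = kg of barley bran, x5 = kg of DDGS.
Minimize 0.37x1 + 1.66x2 + 0.26x3 + 0.2x4 + 0.35x5 s.t.:
  11.4x1 + 13.5x2 + 12.5x3 + 9x4 + 11.8x5 ≥ 37.5   (metabolisable energy)
  10.2x1 + 23.6x2 + 0.9x3 + 8.1x4 + 7.9x5 ≥ 47.7   (phosphorus)
  20.9x1 + 51x2 + 0.9x3 + 5.6x4 + 7.2x5 ≥ 89.6   (lysine)
  6.8x1 + 42.4x2 + 1.7x3 + 1.2x4 + 0.9x5 ≥ 23.5   (calcium)
  x1, x2, x3, x4, x5 ≥ 0.
At the optimum only canola meal, barley bran are positive (fish meal, cassava meal, DDGS = 0). The phosphorus and lysine requirements are met with equality.
Solving gives x1 = 4.089, x4 = 0.74.
Objective = 0.37·4.089 + 0.2·0.74 = 1.6609.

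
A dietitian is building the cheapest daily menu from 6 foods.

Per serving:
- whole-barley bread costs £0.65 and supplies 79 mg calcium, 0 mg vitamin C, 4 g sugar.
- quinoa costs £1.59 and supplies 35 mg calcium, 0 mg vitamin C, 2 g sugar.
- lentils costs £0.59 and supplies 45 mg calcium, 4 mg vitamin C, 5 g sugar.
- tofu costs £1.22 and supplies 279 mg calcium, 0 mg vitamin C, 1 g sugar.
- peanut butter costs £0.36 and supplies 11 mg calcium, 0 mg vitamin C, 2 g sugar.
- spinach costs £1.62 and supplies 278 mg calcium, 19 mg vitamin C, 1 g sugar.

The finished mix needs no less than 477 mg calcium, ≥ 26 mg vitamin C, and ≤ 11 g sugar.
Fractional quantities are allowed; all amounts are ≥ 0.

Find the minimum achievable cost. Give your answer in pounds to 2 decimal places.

Treat it as an LP. Let x1 = servings of whole-barley bread, x2 = servings of quinoa, x3 = servings of lentils, x4 = servings of tofu, x5 = servings of peanut butter, x6 = servings of spinach.
Minimise 0.65x1 + 1.59x2 + 0.59x3 + 1.22x4 + 0.36x5 + 1.62x6 with:
  79x1 + 35x2 + 45x3 + 279x4 + 11x5 + 278x6 ≥ 477   (calcium)
  4x3 + 19x6 ≥ 26   (vitamin C)
  4x1 + 2x2 + 5x3 + 1x4 + 2x5 + 1x6 ≤ 11   (sugar)
  x1, x2, x3, x4, x5, x6 ≥ 0.
At the optimum only tofu, spinach are positive (whole-barley bread, quinoa, lentils, peanut butter = 0). The calcium and vitamin C requirements are met with equality.
So tofu = 0.3462 servings, spinach = 1.368 servings.
Hence cost = 1.22·0.3462 + 1.62·1.368 = £2.6385.

£2.64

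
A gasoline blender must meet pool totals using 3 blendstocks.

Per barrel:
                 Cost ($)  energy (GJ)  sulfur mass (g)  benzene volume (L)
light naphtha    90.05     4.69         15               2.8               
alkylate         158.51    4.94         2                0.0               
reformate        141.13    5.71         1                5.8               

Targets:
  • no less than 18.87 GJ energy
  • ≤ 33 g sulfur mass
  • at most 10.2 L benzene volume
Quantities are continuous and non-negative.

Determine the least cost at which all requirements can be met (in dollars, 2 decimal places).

$450.65

Set it up as a linear program. Let x1 = barrels of light naphtha, x2 = barrels of alkylate, x3 = barrels of reformate.
Minimise 90.05x1 + 158.51x2 + 141.13x3 with:
  4.69x1 + 4.94x2 + 5.71x3 ≥ 18.87   (energy)
  15x1 + 2x2 + 1x3 ≤ 33   (sulfur mass)
  2.8x1 + 5.8x3 ≤ 10.2   (benzene volume)
  x1, x2, x3 ≥ 0.
The optimal mix uses every input. There the energy, sulfur mass, benzene volume constraints are tight.
Solving gives x1 = 2.0144, x2 = 0.99868, x3 = 0.78614.
Total cost: 90.05·2.0144 + 158.51·0.99868 + 141.13·0.78614 = 450.6454.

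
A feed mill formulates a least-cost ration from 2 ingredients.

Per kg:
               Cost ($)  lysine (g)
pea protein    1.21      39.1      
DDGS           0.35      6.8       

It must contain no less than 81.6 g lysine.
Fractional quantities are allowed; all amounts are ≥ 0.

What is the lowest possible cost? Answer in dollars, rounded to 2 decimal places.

$2.53

Let x1 = kg of pea protein, x2 = kg of DDGS.
min 1.21x1 + 0.35x2 subject to:
  39.1x1 + 6.8x2 ≥ 81.6   (lysine)
  x1, x2 ≥ 0.
The optimal basis is {pea protein}; DDGS drops out. There the lysine constraint is tight.
Optimal quantities: pea protein = 2.087 kg.
Total cost: 1.21·2.087 = 2.5253.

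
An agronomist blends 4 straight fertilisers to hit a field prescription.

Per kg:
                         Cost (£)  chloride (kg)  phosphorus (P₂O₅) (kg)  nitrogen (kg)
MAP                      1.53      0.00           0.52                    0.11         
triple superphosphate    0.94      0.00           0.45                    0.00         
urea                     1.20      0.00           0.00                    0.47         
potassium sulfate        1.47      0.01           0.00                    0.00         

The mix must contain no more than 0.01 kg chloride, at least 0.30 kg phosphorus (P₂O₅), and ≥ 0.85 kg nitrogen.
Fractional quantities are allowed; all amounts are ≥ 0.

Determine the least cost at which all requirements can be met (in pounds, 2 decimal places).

£2.80

Set it up as a linear program. Let x1 = kg of MAP, x2 = kg of triple superphosphate, x3 = kg of urea, x4 = kg of potassium sulfate.
min 1.53x1 + 0.94x2 + 1.2x3 + 1.47x4 subject to:
  0.01x4 ≤ 0.01   (chloride)
  0.52x1 + 0.45x2 ≥ 0.3   (phosphorus (P₂O₅))
  0.11x1 + 0.47x3 ≥ 0.85   (nitrogen)
  x1, x2, x3, x4 ≥ 0.
The optimal basis is {triple superphosphate, urea}; MAP, potassium sulfate drop out. Binding constraints: phosphorus (P₂O₅) and nitrogen.
So triple superphosphate = 0.6667 kg, urea = 1.809 kg.
Total cost: 0.94·0.6667 + 1.2·1.809 = 2.7975.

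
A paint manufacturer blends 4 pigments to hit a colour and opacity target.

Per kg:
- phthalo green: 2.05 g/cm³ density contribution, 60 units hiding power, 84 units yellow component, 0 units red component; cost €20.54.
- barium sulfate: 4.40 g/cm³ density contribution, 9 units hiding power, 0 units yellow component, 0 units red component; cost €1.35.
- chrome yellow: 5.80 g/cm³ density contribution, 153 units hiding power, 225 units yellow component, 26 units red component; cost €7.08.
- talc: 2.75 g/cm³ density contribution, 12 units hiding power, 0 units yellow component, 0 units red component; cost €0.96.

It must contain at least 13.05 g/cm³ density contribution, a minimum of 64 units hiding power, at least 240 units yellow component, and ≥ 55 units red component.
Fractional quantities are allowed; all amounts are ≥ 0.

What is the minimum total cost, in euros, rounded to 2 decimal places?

€15.22

This is a linear program. Let x1 = kg of phthalo green, x2 = kg of barium sulfate, x3 = kg of chrome yellow, x4 = kg of talc.
Minimise 20.54x1 + 1.35x2 + 7.08x3 + 0.96x4 with:
  2.05x1 + 4.4x2 + 5.8x3 + 2.75x4 ≥ 13.05   (density contribution)
  60x1 + 9x2 + 153x3 + 12x4 ≥ 64   (hiding power)
  84x1 + 225x3 ≥ 240   (yellow component)
  26x3 ≥ 55   (red component)
  x1, x2, x3, x4 ≥ 0.
At the optimum only barium sulfate, chrome yellow are positive (phthalo green, talc = 0). Binding constraints: density contribution and red component.
Optimal quantities: barium sulfate = 0.17745 kg, chrome yellow = 2.1154 kg.
Hence cost = 1.35·0.17745 + 7.08·2.1154 = €15.2166.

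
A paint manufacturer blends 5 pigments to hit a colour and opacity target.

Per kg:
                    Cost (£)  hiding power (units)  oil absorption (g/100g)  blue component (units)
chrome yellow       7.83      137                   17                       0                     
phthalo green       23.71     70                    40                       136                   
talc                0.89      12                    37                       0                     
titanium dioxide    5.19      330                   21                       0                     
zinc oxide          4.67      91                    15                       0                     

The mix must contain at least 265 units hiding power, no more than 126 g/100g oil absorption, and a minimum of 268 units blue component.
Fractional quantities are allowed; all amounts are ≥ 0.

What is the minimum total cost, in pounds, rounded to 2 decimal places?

Set it up as a linear program. Let x1 = kg of chrome yellow, x2 = kg of phthalo green, x3 = kg of talc, x4 = kg of titanium dioxide, x5 = kg of zinc oxide.
min 7.83x1 + 23.71x2 + 0.89x3 + 5.19x4 + 4.67x5 with:
  137x1 + 70x2 + 12x3 + 330x4 + 91x5 ≥ 265   (hiding power)
  17x1 + 40x2 + 37x3 + 21x4 + 15x5 ≤ 126   (oil absorption)
  136x2 ≥ 268   (blue component)
  x1, x2, x3, x4, x5 ≥ 0.
The optimal basis is {phthalo green, titanium dioxide}; chrome yellow, talc, zinc oxide drop out. Binding constraints: hiding power and blue component.
Optimal quantities: phthalo green = 1.9706 kg, titanium dioxide = 0.38503 kg.
Total cost: 23.71·1.9706 + 5.19·0.38503 = 48.7212.

£48.72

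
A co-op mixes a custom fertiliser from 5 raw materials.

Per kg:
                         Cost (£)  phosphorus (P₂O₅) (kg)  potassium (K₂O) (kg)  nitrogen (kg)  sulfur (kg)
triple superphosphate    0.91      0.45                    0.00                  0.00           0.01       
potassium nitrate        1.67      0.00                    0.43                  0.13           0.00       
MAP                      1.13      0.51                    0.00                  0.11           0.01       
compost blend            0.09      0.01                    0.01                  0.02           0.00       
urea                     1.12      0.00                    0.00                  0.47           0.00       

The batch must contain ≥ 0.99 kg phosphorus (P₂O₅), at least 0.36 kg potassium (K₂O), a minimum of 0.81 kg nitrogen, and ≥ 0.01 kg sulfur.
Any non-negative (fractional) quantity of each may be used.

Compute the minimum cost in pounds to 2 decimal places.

Treat it as an LP. Let x1 = kg of triple superphosphate, x2 = kg of potassium nitrate, x3 = kg of MAP, x4 = kg of compost blend, x5 = kg of urea.
Minimise 0.91x1 + 1.67x2 + 1.13x3 + 0.09x4 + 1.12x5 subject to:
  0.45x1 + 0.51x3 + 0.01x4 ≥ 0.99   (phosphorus (P₂O₅))
  0.43x2 + 0.01x4 ≥ 0.36   (potassium (K₂O))
  0.13x2 + 0.11x3 + 0.02x4 + 0.47x5 ≥ 0.81   (nitrogen)
  0.01x1 + 0.01x3 ≥ 0.01   (sulfur)
  x1, x2, x3, x4, x5 ≥ 0.
The optimal basis is {potassium nitrate, MAP, compost blend}; triple superphosphate, urea drop out. The phosphorus (P₂O₅), potassium (K₂O), nitrogen requirements are met with equality.
So potassium nitrate = 0.072 kg, MAP = 1.296 kg, compost blend = 32.9 kg.
Cost = 1.67·0.072 + 1.13·1.296 + 0.09·32.9 = 4.5457.

£4.55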